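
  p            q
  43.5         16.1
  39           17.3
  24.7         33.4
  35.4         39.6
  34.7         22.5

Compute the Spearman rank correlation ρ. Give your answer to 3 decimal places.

Rank p: 5, 4, 1, 3, 2
Rank q: 1, 2, 4, 5, 3
d = rank(p) − rank(q): 4, 2, -3, -2, -1; Σd² = 34
ρ = 1 − 6Σd² / [n(n²−1)] = 1 − 6×34 / (5×24) = 1 − 204/120 ≈ -0.700

-0.700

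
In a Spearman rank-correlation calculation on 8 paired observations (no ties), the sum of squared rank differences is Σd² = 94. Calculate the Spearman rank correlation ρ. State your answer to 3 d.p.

-0.119

ρ = 1 − 6Σd² / [n(n²−1)] = 1 − 6×94 / (8×63)
  = 1 − 564/504 = 1 − 1.1190 ≈ -0.119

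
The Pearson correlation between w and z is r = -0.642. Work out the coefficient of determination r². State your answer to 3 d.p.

r² = (-0.642)² = 0.412

0.412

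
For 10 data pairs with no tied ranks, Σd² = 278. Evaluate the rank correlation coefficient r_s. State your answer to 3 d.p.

-0.685

ρ = 1 − 6Σd² / [n(n²−1)] = 1 − 6×278 / (10×99)
  = 1 − 1668/990 = 1 − 1.6848 ≈ -0.685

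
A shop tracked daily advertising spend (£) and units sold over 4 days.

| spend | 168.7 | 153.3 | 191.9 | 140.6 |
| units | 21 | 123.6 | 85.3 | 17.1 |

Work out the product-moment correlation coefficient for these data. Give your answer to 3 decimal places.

0.248

n = 4, Σx = 654.5, Σy = 247, Σx² = 108554.55, Σy² = 23286.46, Σxy = 41263.91
nΣxy − ΣxΣy = 165055.64 − 161661.5 = 3394.14
nΣx² − (Σx)² = 434218.2 − 428370.25 = 5847.95; nΣy² − (Σy)² = 93145.84 − 61009 = 32136.84
r = 3394.14 / √(5847.95 × 32136.84) = 3394.14 / 13708.9253 ≈ 0.248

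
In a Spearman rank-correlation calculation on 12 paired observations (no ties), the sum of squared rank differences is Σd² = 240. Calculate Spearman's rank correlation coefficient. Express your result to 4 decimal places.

ρ = 1 − 6Σd² / [n(n²−1)] = 1 − 6×240 / (12×143)
  = 1 − 1440/1716 = 1 − 0.83916 ≈ 0.1608

0.1608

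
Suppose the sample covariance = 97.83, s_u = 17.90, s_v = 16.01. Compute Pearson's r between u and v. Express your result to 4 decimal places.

r = Cov(u,v) / (s_u · s_v) = 97.83 / (17.90 × 16.01)
  = 97.83 / 286.5790 ≈ 0.3414

0.3414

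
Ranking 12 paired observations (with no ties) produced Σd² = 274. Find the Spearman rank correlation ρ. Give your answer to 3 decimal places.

ρ = 1 − 6Σd² / [n(n²−1)] = 1 − 6×274 / (12×143)
  = 1 − 1644/1716 = 1 − 0.9580 ≈ 0.042

0.042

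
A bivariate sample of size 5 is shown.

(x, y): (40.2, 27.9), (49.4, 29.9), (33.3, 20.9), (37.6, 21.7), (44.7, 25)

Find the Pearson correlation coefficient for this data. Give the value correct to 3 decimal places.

n = 5, Σx = 205.2, Σy = 125.4, Σx² = 8577.14, Σy² = 3205.12, Σxy = 5228.03
nΣxy − ΣxΣy = 26140.15 − 25732.08 = 408.07
nΣx² − (Σx)² = 42885.7 − 42107.04 = 778.66; nΣy² − (Σy)² = 16025.6 − 15725.16 = 300.44
r = 408.07 / √(778.66 × 300.44) = 408.07 / 483.6741 ≈ 0.844

0.844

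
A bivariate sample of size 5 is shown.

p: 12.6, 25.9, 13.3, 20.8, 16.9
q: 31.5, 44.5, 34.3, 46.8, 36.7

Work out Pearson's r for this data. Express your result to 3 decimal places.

n = 5, Σp = 89.5, Σq = 193.8, Σp² = 1724.71, Σq² = 7686.12, Σpq = 3599.31
nΣpq − ΣpΣq = 17996.55 − 17345.1 = 651.45
nΣp² − (Σp)² = 8623.55 − 8010.25 = 613.3; nΣq² − (Σq)² = 38430.6 − 37558.44 = 872.16
r = 651.45 / √(613.3 × 872.16) = 651.45 / 731.3657 ≈ 0.891

0.891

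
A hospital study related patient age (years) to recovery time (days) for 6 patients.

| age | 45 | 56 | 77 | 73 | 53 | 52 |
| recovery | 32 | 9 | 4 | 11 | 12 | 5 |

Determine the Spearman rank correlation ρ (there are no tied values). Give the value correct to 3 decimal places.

Rank age: 1, 4, 6, 5, 3, 2
Rank recovery: 6, 3, 1, 4, 5, 2
d = rank(age) − rank(recovery): -5, 1, 5, 1, -2, 0; Σd² = 56
ρ = 1 − 6Σd² / [n(n²−1)] = 1 − 6×56 / (6×35) = 1 − 336/210 ≈ -0.600

-0.600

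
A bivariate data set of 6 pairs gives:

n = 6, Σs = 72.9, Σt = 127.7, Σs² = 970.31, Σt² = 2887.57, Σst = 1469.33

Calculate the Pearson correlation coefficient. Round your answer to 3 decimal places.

-0.686

r = (nΣst − ΣsΣt) / √[(nΣs² − (Σs)²)(nΣt² − (Σt)²)]
Numerator: 6×1469.33 − 72.9×127.7 = -493.35
Denominator: √[(5821.86 − 5314.41)(17325.42 − 16307.29)] = √[507.45 × 1018.13] = 718.7837
r = -493.35 / 718.7837 ≈ -0.686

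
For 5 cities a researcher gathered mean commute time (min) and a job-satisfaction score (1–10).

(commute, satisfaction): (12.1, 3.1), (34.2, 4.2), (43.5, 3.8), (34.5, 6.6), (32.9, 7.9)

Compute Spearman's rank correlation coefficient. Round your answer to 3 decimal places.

Rank commute: 1, 3, 5, 4, 2
Rank satisfaction: 1, 3, 2, 4, 5
d = rank(commute) − rank(satisfaction): 0, 0, 3, 0, -3; Σd² = 18
ρ = 1 − 6Σd² / [n(n²−1)] = 1 − 6×18 / (5×24) = 1 − 108/120 ≈ 0.100

0.100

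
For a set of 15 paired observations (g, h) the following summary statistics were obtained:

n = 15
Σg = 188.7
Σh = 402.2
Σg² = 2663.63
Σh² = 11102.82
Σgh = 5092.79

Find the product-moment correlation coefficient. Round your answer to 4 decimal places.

0.1090

r = (nΣgh − ΣgΣh) / √[(nΣg² − (Σg)²)(nΣh² − (Σh)²)]
Numerator: 15×5092.79 − 188.7×402.2 = 496.71
Denominator: √[(39954.45 − 35607.69)(166542.3 − 161764.84)] = √[4346.76 × 4777.46] = 4557.0245
r = 496.71 / 4557.0245 ≈ 0.1090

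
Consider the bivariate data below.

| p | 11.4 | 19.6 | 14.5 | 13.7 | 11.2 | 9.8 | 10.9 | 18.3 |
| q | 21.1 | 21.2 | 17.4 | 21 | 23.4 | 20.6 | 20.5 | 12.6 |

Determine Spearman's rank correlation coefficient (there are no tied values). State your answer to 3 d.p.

Rank p: 4, 8, 6, 5, 3, 1, 2, 7
Rank q: 6, 7, 2, 5, 8, 4, 3, 1
d = rank(p) − rank(q): -2, 1, 4, 0, -5, -3, -1, 6; Σd² = 92
ρ = 1 − 6Σd² / [n(n²−1)] = 1 − 6×92 / (8×63) = 1 − 552/504 ≈ -0.095

-0.095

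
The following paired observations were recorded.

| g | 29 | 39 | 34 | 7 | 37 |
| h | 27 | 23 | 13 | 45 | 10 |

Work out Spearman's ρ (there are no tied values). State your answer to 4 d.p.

Rank g: 2, 5, 3, 1, 4
Rank h: 4, 3, 2, 5, 1
d = rank(g) − rank(h): -2, 2, 1, -4, 3; Σd² = 34
ρ = 1 − 6Σd² / [n(n²−1)] = 1 − 6×34 / (5×24) = 1 − 204/120 ≈ -0.7000

-0.7000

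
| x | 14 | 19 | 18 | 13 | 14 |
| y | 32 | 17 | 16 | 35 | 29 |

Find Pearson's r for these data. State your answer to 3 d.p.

n = 5, Σx = 78, Σy = 129, Σx² = 1246, Σy² = 3635, Σxy = 1920
nΣxy − ΣxΣy = 9600 − 10062 = -462
nΣx² − (Σx)² = 6230 − 6084 = 146; nΣy² − (Σy)² = 18175 − 16641 = 1534
r = -462 / √(146 × 1534) = -462 / 473.2483 ≈ -0.976

-0.976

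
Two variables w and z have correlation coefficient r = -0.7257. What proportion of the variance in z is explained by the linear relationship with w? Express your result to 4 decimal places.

0.5266

r² = (-0.7257)² = 0.5266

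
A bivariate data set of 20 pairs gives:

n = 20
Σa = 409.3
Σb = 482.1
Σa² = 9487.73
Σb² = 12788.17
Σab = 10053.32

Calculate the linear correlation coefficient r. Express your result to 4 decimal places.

r = (nΣab − ΣaΣb) / √[(nΣa² − (Σa)²)(nΣb² − (Σb)²)]
Numerator: 20×10053.32 − 409.3×482.1 = 3742.87
Denominator: √[(189754.6 − 167526.49)(255763.4 − 232420.41)] = √[22228.11 × 23342.99] = 22778.7302
r = 3742.87 / 22778.7302 ≈ 0.1643

0.1643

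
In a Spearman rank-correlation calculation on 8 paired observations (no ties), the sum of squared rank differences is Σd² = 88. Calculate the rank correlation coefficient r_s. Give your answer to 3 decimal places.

-0.048

ρ = 1 − 6Σd² / [n(n²−1)] = 1 − 6×88 / (8×63)
  = 1 − 528/504 = 1 − 1.0476 ≈ -0.048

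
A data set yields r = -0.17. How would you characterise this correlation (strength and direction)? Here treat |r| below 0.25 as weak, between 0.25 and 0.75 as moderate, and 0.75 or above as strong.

r = -0.17 < 0 so the relationship is negative.
|r| = 0.17, which falls in the weak range.

weak negative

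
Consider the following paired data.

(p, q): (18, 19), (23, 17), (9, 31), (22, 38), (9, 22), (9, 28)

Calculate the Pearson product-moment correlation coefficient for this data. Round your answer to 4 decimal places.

n = 6, Σp = 90, Σq = 155, Σp² = 1580, Σq² = 4323, Σpq = 2298
nΣpq − ΣpΣq = 13788 − 13950 = -162
nΣp² − (Σp)² = 9480 − 8100 = 1380; nΣq² − (Σq)² = 25938 − 24025 = 1913
r = -162 / √(1380 × 1913) = -162 / 1624.7892 ≈ -0.0997

-0.0997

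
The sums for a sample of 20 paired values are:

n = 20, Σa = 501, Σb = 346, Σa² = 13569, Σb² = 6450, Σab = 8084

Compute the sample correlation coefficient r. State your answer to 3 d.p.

r = (nΣab − ΣaΣb) / √[(nΣa² − (Σa)²)(nΣb² − (Σb)²)]
Numerator: 20×8084 − 501×346 = -11666
Denominator: √[(271380 − 251001)(129000 − 119716)] = √[20379 × 9284] = 13754.9495
r = -11666 / 13754.9495 ≈ -0.848

-0.848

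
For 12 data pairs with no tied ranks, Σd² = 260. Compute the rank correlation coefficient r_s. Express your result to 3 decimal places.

0.091

ρ = 1 − 6Σd² / [n(n²−1)] = 1 − 6×260 / (12×143)
  = 1 − 1560/1716 = 1 − 0.9091 ≈ 0.091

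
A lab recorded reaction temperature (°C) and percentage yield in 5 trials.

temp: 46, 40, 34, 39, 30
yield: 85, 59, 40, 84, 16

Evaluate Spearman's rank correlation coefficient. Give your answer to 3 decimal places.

Rank temp: 5, 4, 2, 3, 1
Rank yield: 5, 3, 2, 4, 1
d = rank(temp) − rank(yield): 0, 1, 0, -1, 0; Σd² = 2
ρ = 1 − 6Σd² / [n(n²−1)] = 1 − 6×2 / (5×24) = 1 − 12/120 ≈ 0.900

0.900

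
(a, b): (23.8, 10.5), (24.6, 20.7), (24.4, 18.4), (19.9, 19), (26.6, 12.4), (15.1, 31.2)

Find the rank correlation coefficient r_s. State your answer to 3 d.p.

-0.429

Rank a: 3, 5, 4, 2, 6, 1
Rank b: 1, 5, 3, 4, 2, 6
d = rank(a) − rank(b): 2, 0, 1, -2, 4, -5; Σd² = 50
ρ = 1 − 6Σd² / [n(n²−1)] = 1 − 6×50 / (6×35) = 1 − 300/210 ≈ -0.429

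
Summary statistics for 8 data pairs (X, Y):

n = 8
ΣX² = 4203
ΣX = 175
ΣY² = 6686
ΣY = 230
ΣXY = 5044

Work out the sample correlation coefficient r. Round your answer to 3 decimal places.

0.077

r = (nΣXY − ΣXΣY) / √[(nΣX² − (ΣX)²)(nΣY² − (ΣY)²)]
Numerator: 8×5044 − 175×230 = 102
Denominator: √[(33624 − 30625)(53488 − 52900)] = √[2999 × 588] = 1327.9352
r = 102 / 1327.9352 ≈ 0.077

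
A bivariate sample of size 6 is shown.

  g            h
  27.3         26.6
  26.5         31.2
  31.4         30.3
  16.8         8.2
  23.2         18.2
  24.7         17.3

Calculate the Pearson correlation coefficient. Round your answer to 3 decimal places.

0.910

n = 6, Σg = 149.9, Σh = 131.8, Σg² = 3864.07, Σh² = 3296.86, Σgh = 3491.71
nΣgh − ΣgΣh = 20950.26 − 19756.82 = 1193.44
nΣg² − (Σg)² = 23184.42 − 22470.01 = 714.41; nΣh² − (Σh)² = 19781.16 − 17371.24 = 2409.92
r = 1193.44 / √(714.41 × 2409.92) = 1193.44 / 1312.1246 ≈ 0.910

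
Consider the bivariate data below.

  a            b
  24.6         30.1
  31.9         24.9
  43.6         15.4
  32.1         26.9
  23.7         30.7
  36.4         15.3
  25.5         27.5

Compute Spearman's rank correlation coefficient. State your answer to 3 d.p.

-0.929

Rank a: 2, 4, 7, 5, 1, 6, 3
Rank b: 6, 3, 2, 4, 7, 1, 5
d = rank(a) − rank(b): -4, 1, 5, 1, -6, 5, -2; Σd² = 108
ρ = 1 − 6Σd² / [n(n²−1)] = 1 − 6×108 / (7×48) = 1 − 648/336 ≈ -0.929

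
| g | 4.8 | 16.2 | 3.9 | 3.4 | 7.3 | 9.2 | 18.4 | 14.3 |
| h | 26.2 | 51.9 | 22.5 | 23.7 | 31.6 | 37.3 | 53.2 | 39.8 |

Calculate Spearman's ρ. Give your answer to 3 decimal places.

Rank g: 3, 7, 2, 1, 4, 5, 8, 6
Rank h: 3, 7, 1, 2, 4, 5, 8, 6
d = rank(g) − rank(h): 0, 0, 1, -1, 0, 0, 0, 0; Σd² = 2
ρ = 1 − 6Σd² / [n(n²−1)] = 1 − 6×2 / (8×63) = 1 − 12/504 ≈ 0.976

0.976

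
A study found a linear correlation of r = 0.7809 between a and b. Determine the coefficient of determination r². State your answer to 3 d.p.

0.610

r² = (0.7809)² = 0.610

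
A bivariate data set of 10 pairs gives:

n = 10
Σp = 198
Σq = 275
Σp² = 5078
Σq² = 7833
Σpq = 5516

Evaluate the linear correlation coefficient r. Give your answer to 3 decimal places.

0.127

r = (nΣpq − ΣpΣq) / √[(nΣp² − (Σp)²)(nΣq² − (Σq)²)]
Numerator: 10×5516 − 198×275 = 710
Denominator: √[(50780 − 39204)(78330 − 75625)] = √[11576 × 2705] = 5595.8091
r = 710 / 5595.8091 ≈ 0.127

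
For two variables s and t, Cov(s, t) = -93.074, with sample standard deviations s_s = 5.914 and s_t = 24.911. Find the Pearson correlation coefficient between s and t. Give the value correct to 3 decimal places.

r = Cov(s,t) / (s_s · s_t) = -93.074 / (5.914 × 24.911)
  = -93.074 / 147.3237 ≈ -0.632

-0.632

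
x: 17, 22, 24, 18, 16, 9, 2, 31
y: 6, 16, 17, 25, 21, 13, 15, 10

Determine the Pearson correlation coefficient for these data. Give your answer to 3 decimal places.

-0.086

n = 8, Σx = 139, Σy = 123, Σx² = 2975, Σy² = 2141, Σxy = 2105
nΣxy − ΣxΣy = 16840 − 17097 = -257
nΣx² − (Σx)² = 23800 − 19321 = 4479; nΣy² − (Σy)² = 17128 − 15129 = 1999
r = -257 / √(4479 × 1999) = -257 / 2992.2435 ≈ -0.086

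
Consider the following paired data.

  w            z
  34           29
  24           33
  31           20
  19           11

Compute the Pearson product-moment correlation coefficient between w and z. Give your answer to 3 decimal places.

0.481

n = 4, Σw = 108, Σz = 93, Σw² = 3054, Σz² = 2451, Σwz = 2607
nΣwz − ΣwΣz = 10428 − 10044 = 384
nΣw² − (Σw)² = 12216 − 11664 = 552; nΣz² − (Σz)² = 9804 − 8649 = 1155
r = 384 / √(552 × 1155) = 384 / 798.4735 ≈ 0.481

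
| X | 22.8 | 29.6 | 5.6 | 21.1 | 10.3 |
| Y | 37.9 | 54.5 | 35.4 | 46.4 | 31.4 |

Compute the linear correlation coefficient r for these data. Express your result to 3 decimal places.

0.834

n = 5, ΣX = 89.4, ΣY = 205.6, ΣX² = 1978.66, ΣY² = 8798.74, ΣXY = 3978.02
nΣXY − ΣXΣY = 19890.1 − 18380.64 = 1509.46
nΣX² − (ΣX)² = 9893.3 − 7992.36 = 1900.94; nΣY² − (ΣY)² = 43993.7 − 42271.36 = 1722.34
r = 1509.46 / √(1900.94 × 1722.34) = 1509.46 / 1809.4378 ≈ 0.834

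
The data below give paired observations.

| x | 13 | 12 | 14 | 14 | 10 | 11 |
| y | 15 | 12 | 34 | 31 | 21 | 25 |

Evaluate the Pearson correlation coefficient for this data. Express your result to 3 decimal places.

0.451

n = 6, Σx = 74, Σy = 138, Σx² = 926, Σy² = 3552, Σxy = 1734
nΣxy − ΣxΣy = 10404 − 10212 = 192
nΣx² − (Σx)² = 5556 − 5476 = 80; nΣy² − (Σy)² = 21312 − 19044 = 2268
r = 192 / √(80 × 2268) = 192 / 425.9577 ≈ 0.451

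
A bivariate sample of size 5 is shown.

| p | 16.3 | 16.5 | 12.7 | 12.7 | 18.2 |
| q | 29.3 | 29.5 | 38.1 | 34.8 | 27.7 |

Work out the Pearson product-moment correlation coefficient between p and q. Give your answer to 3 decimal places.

-0.954

n = 5, Σp = 76.4, Σq = 159.4, Σp² = 1191.76, Σq² = 5158.68, Σpq = 2394.31
nΣpq − ΣpΣq = 11971.55 − 12178.16 = -206.61
nΣp² − (Σp)² = 5958.8 − 5836.96 = 121.84; nΣq² − (Σq)² = 25793.4 − 25408.36 = 385.04
r = -206.61 / √(121.84 × 385.04) = -206.61 / 216.5947 ≈ -0.954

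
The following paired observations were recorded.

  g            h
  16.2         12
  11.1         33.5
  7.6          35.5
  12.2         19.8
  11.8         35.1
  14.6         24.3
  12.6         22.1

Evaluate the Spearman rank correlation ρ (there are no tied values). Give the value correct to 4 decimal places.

-0.8214

Rank g: 7, 2, 1, 4, 3, 6, 5
Rank h: 1, 5, 7, 2, 6, 4, 3
d = rank(g) − rank(h): 6, -3, -6, 2, -3, 2, 2; Σd² = 102
ρ = 1 − 6Σd² / [n(n²−1)] = 1 − 6×102 / (7×48) = 1 − 612/336 ≈ -0.8214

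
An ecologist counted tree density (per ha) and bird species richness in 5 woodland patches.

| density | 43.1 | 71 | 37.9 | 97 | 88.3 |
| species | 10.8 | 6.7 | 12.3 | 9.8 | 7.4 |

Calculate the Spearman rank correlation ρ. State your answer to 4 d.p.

-0.6000

Rank density: 2, 3, 1, 5, 4
Rank species: 4, 1, 5, 3, 2
d = rank(density) − rank(species): -2, 2, -4, 2, 2; Σd² = 32
ρ = 1 − 6Σd² / [n(n²−1)] = 1 − 6×32 / (5×24) = 1 − 192/120 ≈ -0.6000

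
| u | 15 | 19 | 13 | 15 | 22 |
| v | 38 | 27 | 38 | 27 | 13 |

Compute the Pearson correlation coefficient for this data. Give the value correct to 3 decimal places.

n = 5, Σu = 84, Σv = 143, Σu² = 1464, Σv² = 4515, Σuv = 2268
nΣuv − ΣuΣv = 11340 − 12012 = -672
nΣu² − (Σu)² = 7320 − 7056 = 264; nΣv² − (Σv)² = 22575 − 20449 = 2126
r = -672 / √(264 × 2126) = -672 / 749.1755 ≈ -0.897

-0.897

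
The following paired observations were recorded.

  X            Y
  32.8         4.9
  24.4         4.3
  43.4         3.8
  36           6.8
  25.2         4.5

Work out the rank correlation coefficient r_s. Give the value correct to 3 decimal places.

Rank X: 3, 1, 5, 4, 2
Rank Y: 4, 2, 1, 5, 3
d = rank(X) − rank(Y): -1, -1, 4, -1, -1; Σd² = 20
ρ = 1 − 6Σd² / [n(n²−1)] = 1 − 6×20 / (5×24) = 1 − 120/120 ≈ 0.000

0.000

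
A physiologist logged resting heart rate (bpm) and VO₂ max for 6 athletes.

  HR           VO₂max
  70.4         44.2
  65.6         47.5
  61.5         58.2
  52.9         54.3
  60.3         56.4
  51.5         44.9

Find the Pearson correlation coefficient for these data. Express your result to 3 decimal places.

-0.222

n = 6, Σx = 362.2, Σy = 305.5, Σx² = 22128.52, Σy² = 15742.59, Σxy = 18392.72
nΣxy − ΣxΣy = 110356.32 − 110652.1 = -295.78
nΣx² − (Σx)² = 132771.12 − 131188.84 = 1582.28; nΣy² − (Σy)² = 94455.54 − 93330.25 = 1125.29
r = -295.78 / √(1582.28 × 1125.29) = -295.78 / 1334.3627 ≈ -0.222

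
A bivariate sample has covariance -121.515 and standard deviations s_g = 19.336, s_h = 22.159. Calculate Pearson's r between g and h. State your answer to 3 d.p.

r = Cov(g,h) / (s_g · s_h) = -121.515 / (19.336 × 22.159)
  = -121.515 / 428.4664 ≈ -0.284

-0.284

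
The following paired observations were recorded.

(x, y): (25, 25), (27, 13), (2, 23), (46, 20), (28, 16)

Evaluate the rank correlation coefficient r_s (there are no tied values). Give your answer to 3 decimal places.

Rank x: 2, 3, 1, 5, 4
Rank y: 5, 1, 4, 3, 2
d = rank(x) − rank(y): -3, 2, -3, 2, 2; Σd² = 30
ρ = 1 − 6Σd² / [n(n²−1)] = 1 − 6×30 / (5×24) = 1 − 180/120 ≈ -0.500

-0.500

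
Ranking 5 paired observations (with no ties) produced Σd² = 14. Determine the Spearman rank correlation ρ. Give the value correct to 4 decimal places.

0.3000

ρ = 1 − 6Σd² / [n(n²−1)] = 1 − 6×14 / (5×24)
  = 1 − 84/120 = 1 − 0.70000 ≈ 0.3000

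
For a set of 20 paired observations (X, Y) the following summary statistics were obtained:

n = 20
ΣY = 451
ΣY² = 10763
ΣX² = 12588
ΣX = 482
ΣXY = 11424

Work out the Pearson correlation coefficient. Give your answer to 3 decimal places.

0.731

r = (nΣXY − ΣXΣY) / √[(nΣX² − (ΣX)²)(nΣY² − (ΣY)²)]
Numerator: 20×11424 − 482×451 = 11098
Denominator: √[(251760 − 232324)(215260 − 203401)] = √[19436 × 11859] = 15181.9473
r = 11098 / 15181.9473 ≈ 0.731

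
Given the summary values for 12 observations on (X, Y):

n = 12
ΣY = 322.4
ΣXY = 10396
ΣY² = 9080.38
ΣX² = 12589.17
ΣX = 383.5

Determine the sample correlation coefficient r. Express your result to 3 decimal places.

0.248

r = (nΣXY − ΣXΣY) / √[(nΣX² − (ΣX)²)(nΣY² − (ΣY)²)]
Numerator: 12×10396 − 383.5×322.4 = 1111.6
Denominator: √[(151070.04 − 147072.25)(108964.56 − 103941.76)] = √[3997.79 × 5022.8] = 4481.0824
r = 1111.6 / 4481.0824 ≈ 0.248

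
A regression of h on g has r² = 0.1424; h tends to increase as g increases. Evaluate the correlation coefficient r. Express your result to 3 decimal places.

0.377

|r| = √0.1424 = 0.377
The association is positive, so r = 0.377.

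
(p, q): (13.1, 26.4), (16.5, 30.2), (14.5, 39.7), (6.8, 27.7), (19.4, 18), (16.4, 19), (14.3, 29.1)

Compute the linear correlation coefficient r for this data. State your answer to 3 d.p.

-0.334

n = 7, Σp = 101, Σq = 190.1, Σp² = 1550.16, Σq² = 5484.19, Σpq = 2685.08
nΣpq − ΣpΣq = 18795.56 − 19200.1 = -404.54
nΣp² − (Σp)² = 10851.12 − 10201 = 650.12; nΣq² − (Σq)² = 38389.33 − 36138.01 = 2251.32
r = -404.54 / √(650.12 × 2251.32) = -404.54 / 1209.8050 ≈ -0.334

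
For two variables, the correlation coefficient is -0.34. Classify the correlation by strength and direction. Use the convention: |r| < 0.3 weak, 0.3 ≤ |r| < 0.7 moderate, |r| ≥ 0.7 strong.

r = -0.34 < 0 so the relationship is negative.
|r| = 0.34, which falls in the moderate range.

moderate negative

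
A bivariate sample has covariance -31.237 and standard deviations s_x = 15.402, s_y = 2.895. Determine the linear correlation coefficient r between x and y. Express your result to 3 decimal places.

-0.701

r = Cov(x,y) / (s_x · s_y) = -31.237 / (15.402 × 2.895)
  = -31.237 / 44.5888 ≈ -0.701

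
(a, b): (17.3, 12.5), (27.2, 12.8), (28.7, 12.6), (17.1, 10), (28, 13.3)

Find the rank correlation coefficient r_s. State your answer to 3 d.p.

0.700

Rank a: 2, 3, 5, 1, 4
Rank b: 2, 4, 3, 1, 5
d = rank(a) − rank(b): 0, -1, 2, 0, -1; Σd² = 6
ρ = 1 − 6Σd² / [n(n²−1)] = 1 − 6×6 / (5×24) = 1 − 36/120 ≈ 0.700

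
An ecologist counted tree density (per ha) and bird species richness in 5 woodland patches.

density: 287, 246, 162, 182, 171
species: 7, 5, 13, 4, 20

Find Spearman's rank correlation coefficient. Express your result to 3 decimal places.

-0.500

Rank density: 5, 4, 1, 3, 2
Rank species: 3, 2, 4, 1, 5
d = rank(density) − rank(species): 2, 2, -3, 2, -3; Σd² = 30
ρ = 1 − 6Σd² / [n(n²−1)] = 1 − 6×30 / (5×24) = 1 − 180/120 ≈ -0.500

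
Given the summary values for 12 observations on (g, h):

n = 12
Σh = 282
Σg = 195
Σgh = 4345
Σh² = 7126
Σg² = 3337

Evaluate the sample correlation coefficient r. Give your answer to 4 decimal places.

r = (nΣgh − ΣgΣh) / √[(nΣg² − (Σg)²)(nΣh² − (Σh)²)]
Numerator: 12×4345 − 195×282 = -2850
Denominator: √[(40044 − 38025)(85512 − 79524)] = √[2019 × 5988] = 3477.0349
r = -2850 / 3477.0349 ≈ -0.8197

-0.8197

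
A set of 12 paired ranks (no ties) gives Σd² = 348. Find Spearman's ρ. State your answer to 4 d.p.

-0.2168

ρ = 1 − 6Σd² / [n(n²−1)] = 1 − 6×348 / (12×143)
  = 1 − 2088/1716 = 1 − 1.21678 ≈ -0.2168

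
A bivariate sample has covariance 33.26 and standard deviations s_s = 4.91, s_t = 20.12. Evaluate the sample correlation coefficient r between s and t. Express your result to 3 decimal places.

0.337

r = Cov(s,t) / (s_s · s_t) = 33.26 / (4.91 × 20.12)
  = 33.26 / 98.7892 ≈ 0.337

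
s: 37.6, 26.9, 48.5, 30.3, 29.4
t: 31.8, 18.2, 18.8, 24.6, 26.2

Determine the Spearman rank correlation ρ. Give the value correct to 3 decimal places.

Rank s: 4, 1, 5, 3, 2
Rank t: 5, 1, 2, 3, 4
d = rank(s) − rank(t): -1, 0, 3, 0, -2; Σd² = 14
ρ = 1 − 6Σd² / [n(n²−1)] = 1 − 6×14 / (5×24) = 1 − 84/120 ≈ 0.300

0.300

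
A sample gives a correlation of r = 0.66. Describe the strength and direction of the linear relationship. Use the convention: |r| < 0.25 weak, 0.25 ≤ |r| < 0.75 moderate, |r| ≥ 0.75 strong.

r = 0.66 > 0 so the relationship is positive.
|r| = 0.66, which falls in the moderate range.

moderate positive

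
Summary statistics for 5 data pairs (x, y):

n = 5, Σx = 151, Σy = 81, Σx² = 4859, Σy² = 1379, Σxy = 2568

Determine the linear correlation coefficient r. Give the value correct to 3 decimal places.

0.862

r = (nΣxy − ΣxΣy) / √[(nΣx² − (Σx)²)(nΣy² − (Σy)²)]
Numerator: 5×2568 − 151×81 = 609
Denominator: √[(24295 − 22801)(6895 − 6561)] = √[1494 × 334] = 706.3965
r = 609 / 706.3965 ≈ 0.862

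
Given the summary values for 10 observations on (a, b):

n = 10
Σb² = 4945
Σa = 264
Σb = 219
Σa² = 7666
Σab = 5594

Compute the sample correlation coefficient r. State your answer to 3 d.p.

r = (nΣab − ΣaΣb) / √[(nΣa² − (Σa)²)(nΣb² − (Σb)²)]
Numerator: 10×5594 − 264×219 = -1876
Denominator: √[(76660 − 69696)(49450 − 47961)] = √[6964 × 1489] = 3220.1547
r = -1876 / 3220.1547 ≈ -0.583

-0.583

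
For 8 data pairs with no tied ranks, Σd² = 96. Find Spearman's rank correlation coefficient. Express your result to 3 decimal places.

ρ = 1 − 6Σd² / [n(n²−1)] = 1 − 6×96 / (8×63)
  = 1 − 576/504 = 1 − 1.1429 ≈ -0.143

-0.143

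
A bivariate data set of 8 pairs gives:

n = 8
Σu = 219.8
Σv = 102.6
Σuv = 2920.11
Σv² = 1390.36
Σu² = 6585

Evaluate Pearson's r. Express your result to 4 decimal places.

r = (nΣuv − ΣuΣv) / √[(nΣu² − (Σu)²)(nΣv² − (Σv)²)]
Numerator: 8×2920.11 − 219.8×102.6 = 809.4
Denominator: √[(52680 − 48312.04)(11122.88 − 10526.76)] = √[4367.96 × 596.12] = 1613.6382
r = 809.4 / 1613.6382 ≈ 0.5016

0.5016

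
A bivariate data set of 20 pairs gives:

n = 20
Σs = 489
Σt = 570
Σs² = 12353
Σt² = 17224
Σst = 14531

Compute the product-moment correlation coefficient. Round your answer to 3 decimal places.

0.954

r = (nΣst − ΣsΣt) / √[(nΣs² − (Σs)²)(nΣt² − (Σt)²)]
Numerator: 20×14531 − 489×570 = 11890
Denominator: √[(247060 − 239121)(344480 − 324900)] = √[7939 × 19580] = 12467.7833
r = 11890 / 12467.7833 ≈ 0.954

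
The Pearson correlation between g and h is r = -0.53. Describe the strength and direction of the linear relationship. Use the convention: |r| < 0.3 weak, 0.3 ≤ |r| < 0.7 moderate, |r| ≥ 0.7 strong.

r = -0.53 < 0 so the relationship is negative.
|r| = 0.53, which falls in the moderate range.

moderate negative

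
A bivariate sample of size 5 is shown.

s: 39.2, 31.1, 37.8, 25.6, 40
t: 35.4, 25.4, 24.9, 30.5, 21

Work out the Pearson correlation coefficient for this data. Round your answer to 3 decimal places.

-0.193

n = 5, Σs = 173.7, Σt = 137.2, Σs² = 6188.05, Σt² = 3889.58, Σst = 4739.64
nΣst − ΣsΣt = 23698.2 − 23831.64 = -133.44
nΣs² − (Σs)² = 30940.25 − 30171.69 = 768.56; nΣt² − (Σt)² = 19447.9 − 18823.84 = 624.06
r = -133.44 / √(768.56 × 624.06) = -133.44 / 692.5515 ≈ -0.193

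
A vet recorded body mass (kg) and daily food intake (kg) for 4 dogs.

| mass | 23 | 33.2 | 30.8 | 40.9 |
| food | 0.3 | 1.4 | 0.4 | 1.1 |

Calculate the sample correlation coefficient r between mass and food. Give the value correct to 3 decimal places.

n = 4, Σx = 127.9, Σy = 3.2, Σx² = 4252.69, Σy² = 3.42, Σxy = 110.69
nΣxy − ΣxΣy = 442.76 − 409.28 = 33.48
nΣx² − (Σx)² = 17010.76 − 16358.41 = 652.35; nΣy² − (Σy)² = 13.68 − 10.24 = 3.44
r = 33.48 / √(652.35 × 3.44) = 33.48 / 47.3718 ≈ 0.707

0.707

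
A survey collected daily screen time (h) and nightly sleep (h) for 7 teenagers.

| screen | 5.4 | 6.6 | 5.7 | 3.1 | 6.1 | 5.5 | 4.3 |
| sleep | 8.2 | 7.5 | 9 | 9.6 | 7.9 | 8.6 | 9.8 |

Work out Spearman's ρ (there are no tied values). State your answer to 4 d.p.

-0.8214

Rank screen: 3, 7, 5, 1, 6, 4, 2
Rank sleep: 3, 1, 5, 6, 2, 4, 7
d = rank(screen) − rank(sleep): 0, 6, 0, -5, 4, 0, -5; Σd² = 102
ρ = 1 − 6Σd² / [n(n²−1)] = 1 − 6×102 / (7×48) = 1 − 612/336 ≈ -0.8214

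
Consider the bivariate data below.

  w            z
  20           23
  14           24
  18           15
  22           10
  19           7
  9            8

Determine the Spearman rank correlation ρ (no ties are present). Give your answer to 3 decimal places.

-0.029

Rank w: 5, 2, 3, 6, 4, 1
Rank z: 5, 6, 4, 3, 1, 2
d = rank(w) − rank(z): 0, -4, -1, 3, 3, -1; Σd² = 36
ρ = 1 − 6Σd² / [n(n²−1)] = 1 − 6×36 / (6×35) = 1 − 216/210 ≈ -0.029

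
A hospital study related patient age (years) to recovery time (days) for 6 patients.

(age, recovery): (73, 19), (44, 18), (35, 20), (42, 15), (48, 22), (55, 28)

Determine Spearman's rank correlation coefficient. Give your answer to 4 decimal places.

0.3714

Rank age: 6, 3, 1, 2, 4, 5
Rank recovery: 3, 2, 4, 1, 5, 6
d = rank(age) − rank(recovery): 3, 1, -3, 1, -1, -1; Σd² = 22
ρ = 1 − 6Σd² / [n(n²−1)] = 1 − 6×22 / (6×35) = 1 − 132/210 ≈ 0.3714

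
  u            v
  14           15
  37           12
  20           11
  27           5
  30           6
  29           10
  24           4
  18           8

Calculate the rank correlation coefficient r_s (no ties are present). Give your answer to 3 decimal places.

Rank u: 1, 8, 3, 5, 7, 6, 4, 2
Rank v: 8, 7, 6, 2, 3, 5, 1, 4
d = rank(u) − rank(v): -7, 1, -3, 3, 4, 1, 3, -2; Σd² = 98
ρ = 1 − 6Σd² / [n(n²−1)] = 1 − 6×98 / (8×63) = 1 − 588/504 ≈ -0.167

-0.167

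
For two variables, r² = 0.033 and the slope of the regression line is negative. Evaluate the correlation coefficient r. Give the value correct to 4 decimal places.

|r| = √0.033 = 0.1817
The association is negative, so r = −0.1817.

-0.1817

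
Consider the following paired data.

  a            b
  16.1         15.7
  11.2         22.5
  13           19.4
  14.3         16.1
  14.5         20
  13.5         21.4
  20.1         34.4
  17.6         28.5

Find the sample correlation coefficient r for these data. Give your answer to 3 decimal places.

n = 8, Σa = 120.3, Σb = 178, Σa² = 1864.41, Σb² = 4241.88, Σab = 2759.14
nΣab − ΣaΣb = 22073.12 − 21413.4 = 659.72
nΣa² − (Σa)² = 14915.28 − 14472.09 = 443.19; nΣb² − (Σb)² = 33935.04 − 31684 = 2251.04
r = 659.72 / √(443.19 × 2251.04) = 659.72 / 998.8185 ≈ 0.661

0.661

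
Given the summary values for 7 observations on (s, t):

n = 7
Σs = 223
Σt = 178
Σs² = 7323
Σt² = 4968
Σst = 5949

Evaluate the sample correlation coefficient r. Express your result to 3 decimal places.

0.895

r = (nΣst − ΣsΣt) / √[(nΣs² − (Σs)²)(nΣt² − (Σt)²)]
Numerator: 7×5949 − 223×178 = 1949
Denominator: √[(51261 − 49729)(34776 − 31684)] = √[1532 × 3092] = 2176.4522
r = 1949 / 2176.4522 ≈ 0.895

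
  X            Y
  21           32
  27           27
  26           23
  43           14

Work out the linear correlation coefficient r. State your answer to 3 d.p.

n = 4, ΣX = 117, ΣY = 96, ΣX² = 3695, ΣY² = 2478, ΣXY = 2601
nΣXY − ΣXΣY = 10404 − 11232 = -828
nΣX² − (ΣX)² = 14780 − 13689 = 1091; nΣY² − (ΣY)² = 9912 − 9216 = 696
r = -828 / √(1091 × 696) = -828 / 871.3989 ≈ -0.950

-0.950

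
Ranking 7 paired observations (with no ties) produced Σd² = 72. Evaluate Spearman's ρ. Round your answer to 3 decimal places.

-0.286

ρ = 1 − 6Σd² / [n(n²−1)] = 1 − 6×72 / (7×48)
  = 1 − 432/336 = 1 − 1.2857 ≈ -0.286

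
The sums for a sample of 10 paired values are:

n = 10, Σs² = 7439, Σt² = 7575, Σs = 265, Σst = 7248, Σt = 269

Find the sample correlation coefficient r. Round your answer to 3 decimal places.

r = (nΣst − ΣsΣt) / √[(nΣs² − (Σs)²)(nΣt² − (Σt)²)]
Numerator: 10×7248 − 265×269 = 1195
Denominator: √[(74390 − 70225)(75750 − 72361)] = √[4165 × 3389] = 3757.0181
r = 1195 / 3757.0181 ≈ 0.318

0.318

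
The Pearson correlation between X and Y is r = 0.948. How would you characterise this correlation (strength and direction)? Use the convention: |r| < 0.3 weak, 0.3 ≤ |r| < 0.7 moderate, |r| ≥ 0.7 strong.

r = 0.948 > 0 so the relationship is positive.
|r| = 0.948, which falls in the strong range.

strong positive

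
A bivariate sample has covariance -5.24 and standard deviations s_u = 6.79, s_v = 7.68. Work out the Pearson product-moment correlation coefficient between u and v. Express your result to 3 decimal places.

r = Cov(u,v) / (s_u · s_v) = -5.24 / (6.79 × 7.68)
  = -5.24 / 52.1472 ≈ -0.100

-0.100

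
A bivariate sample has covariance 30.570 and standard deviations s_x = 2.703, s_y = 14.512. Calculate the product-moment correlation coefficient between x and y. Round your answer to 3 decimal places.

r = Cov(x,y) / (s_x · s_y) = 30.570 / (2.703 × 14.512)
  = 30.570 / 39.2259 ≈ 0.779

0.779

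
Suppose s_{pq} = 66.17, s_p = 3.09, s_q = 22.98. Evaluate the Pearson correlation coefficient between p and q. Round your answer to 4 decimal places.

r = Cov(p,q) / (s_p · s_q) = 66.17 / (3.09 × 22.98)
  = 66.17 / 71.0082 ≈ 0.9319

0.9319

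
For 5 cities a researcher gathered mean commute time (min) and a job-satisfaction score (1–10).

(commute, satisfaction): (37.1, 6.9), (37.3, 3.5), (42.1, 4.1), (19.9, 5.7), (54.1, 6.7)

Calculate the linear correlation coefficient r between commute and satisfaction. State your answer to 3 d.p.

0.135

n = 5, Σx = 190.5, Σy = 26.9, Σx² = 7862.93, Σy² = 154.05, Σxy = 1035.05
nΣxy − ΣxΣy = 5175.25 − 5124.45 = 50.8
nΣx² − (Σx)² = 39314.65 − 36290.25 = 3024.4; nΣy² − (Σy)² = 770.25 − 723.61 = 46.64
r = 50.8 / √(3024.4 × 46.64) = 50.8 / 375.5769 ≈ 0.135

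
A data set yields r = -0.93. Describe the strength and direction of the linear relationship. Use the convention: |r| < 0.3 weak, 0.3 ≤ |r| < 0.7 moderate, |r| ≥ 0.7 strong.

strong negative

r = -0.93 < 0 so the relationship is negative.
|r| = 0.93, which falls in the strong range.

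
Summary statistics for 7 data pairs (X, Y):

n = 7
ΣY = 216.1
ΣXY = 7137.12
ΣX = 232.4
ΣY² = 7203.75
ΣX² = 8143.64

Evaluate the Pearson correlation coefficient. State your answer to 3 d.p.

-0.078

r = (nΣXY − ΣXΣY) / √[(nΣX² − (ΣX)²)(nΣY² − (ΣY)²)]
Numerator: 7×7137.12 − 232.4×216.1 = -261.8
Denominator: √[(57005.48 − 54009.76)(50426.25 − 46699.21)] = √[2995.72 × 3727.04] = 3341.4321
r = -261.8 / 3341.4321 ≈ -0.078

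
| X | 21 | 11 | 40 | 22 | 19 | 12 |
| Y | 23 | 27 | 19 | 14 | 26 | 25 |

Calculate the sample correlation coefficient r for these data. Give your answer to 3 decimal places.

n = 6, ΣX = 125, ΣY = 134, ΣX² = 3151, ΣY² = 3116, ΣXY = 2642
nΣXY − ΣXΣY = 15852 − 16750 = -898
nΣX² − (ΣX)² = 18906 − 15625 = 3281; nΣY² − (ΣY)² = 18696 − 17956 = 740
r = -898 / √(3281 × 740) = -898 / 1558.1848 ≈ -0.576

-0.576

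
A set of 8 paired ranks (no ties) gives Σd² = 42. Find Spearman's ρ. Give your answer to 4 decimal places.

ρ = 1 − 6Σd² / [n(n²−1)] = 1 − 6×42 / (8×63)
  = 1 − 252/504 = 1 − 0.50000 ≈ 0.5000

0.5000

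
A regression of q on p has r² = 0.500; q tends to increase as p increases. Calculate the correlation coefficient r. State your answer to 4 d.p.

0.7071

|r| = √0.500 = 0.7071
The association is positive, so r = 0.7071.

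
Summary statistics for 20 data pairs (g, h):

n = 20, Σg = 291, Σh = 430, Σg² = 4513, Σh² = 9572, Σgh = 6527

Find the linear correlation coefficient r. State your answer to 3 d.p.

0.896

r = (nΣgh − ΣgΣh) / √[(nΣg² − (Σg)²)(nΣh² − (Σh)²)]
Numerator: 20×6527 − 291×430 = 5410
Denominator: √[(90260 − 84681)(191440 − 184900)] = √[5579 × 6540] = 6040.4189
r = 5410 / 6040.4189 ≈ 0.896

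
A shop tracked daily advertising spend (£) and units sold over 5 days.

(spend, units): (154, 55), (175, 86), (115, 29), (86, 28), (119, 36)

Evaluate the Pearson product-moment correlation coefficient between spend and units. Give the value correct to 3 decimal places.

0.929

n = 5, Σx = 649, Σy = 234, Σx² = 89123, Σy² = 13342, Σxy = 33547
nΣxy − ΣxΣy = 167735 − 151866 = 15869
nΣx² − (Σx)² = 445615 − 421201 = 24414; nΣy² − (Σy)² = 66710 − 54756 = 11954
r = 15869 / √(24414 × 11954) = 15869 / 17083.4703 ≈ 0.929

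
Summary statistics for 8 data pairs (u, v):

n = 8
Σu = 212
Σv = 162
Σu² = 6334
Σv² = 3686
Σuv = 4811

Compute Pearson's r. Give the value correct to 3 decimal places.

0.961

r = (nΣuv − ΣuΣv) / √[(nΣu² − (Σu)²)(nΣv² − (Σv)²)]
Numerator: 8×4811 − 212×162 = 4144
Denominator: √[(50672 − 44944)(29488 − 26244)] = √[5728 × 3244] = 4310.6417
r = 4144 / 4310.6417 ≈ 0.961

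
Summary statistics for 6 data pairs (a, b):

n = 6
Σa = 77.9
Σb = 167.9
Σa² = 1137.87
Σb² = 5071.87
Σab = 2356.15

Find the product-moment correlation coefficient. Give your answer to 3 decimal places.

0.811

r = (nΣab − ΣaΣb) / √[(nΣa² − (Σa)²)(nΣb² − (Σb)²)]
Numerator: 6×2356.15 − 77.9×167.9 = 1057.49
Denominator: √[(6827.22 − 6068.41)(30431.22 − 28190.41)] = √[758.81 × 2240.81] = 1303.9743
r = 1057.49 / 1303.9743 ≈ 0.811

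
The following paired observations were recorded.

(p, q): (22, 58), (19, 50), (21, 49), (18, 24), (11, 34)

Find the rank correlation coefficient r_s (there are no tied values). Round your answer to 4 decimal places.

Rank p: 5, 3, 4, 2, 1
Rank q: 5, 4, 3, 1, 2
d = rank(p) − rank(q): 0, -1, 1, 1, -1; Σd² = 4
ρ = 1 − 6Σd² / [n(n²−1)] = 1 − 6×4 / (5×24) = 1 − 24/120 ≈ 0.8000

0.8000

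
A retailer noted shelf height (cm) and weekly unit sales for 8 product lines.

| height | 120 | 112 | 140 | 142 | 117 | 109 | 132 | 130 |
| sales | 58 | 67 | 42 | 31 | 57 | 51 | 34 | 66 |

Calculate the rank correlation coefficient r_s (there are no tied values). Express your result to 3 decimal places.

Rank height: 4, 2, 7, 8, 3, 1, 6, 5
Rank sales: 6, 8, 3, 1, 5, 4, 2, 7
d = rank(height) − rank(sales): -2, -6, 4, 7, -2, -3, 4, -2; Σd² = 138
ρ = 1 − 6Σd² / [n(n²−1)] = 1 − 6×138 / (8×63) = 1 − 828/504 ≈ -0.643

-0.643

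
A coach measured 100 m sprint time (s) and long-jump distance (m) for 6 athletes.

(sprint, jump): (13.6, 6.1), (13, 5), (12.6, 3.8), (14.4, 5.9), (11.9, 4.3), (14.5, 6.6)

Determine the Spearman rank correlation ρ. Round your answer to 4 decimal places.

Rank sprint: 4, 3, 2, 5, 1, 6
Rank jump: 5, 3, 1, 4, 2, 6
d = rank(sprint) − rank(jump): -1, 0, 1, 1, -1, 0; Σd² = 4
ρ = 1 − 6Σd² / [n(n²−1)] = 1 − 6×4 / (6×35) = 1 − 24/210 ≈ 0.8857

0.8857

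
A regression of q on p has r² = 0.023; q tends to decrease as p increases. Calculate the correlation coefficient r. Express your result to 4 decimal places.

-0.1517

|r| = √0.023 = 0.1517
The association is negative, so r = −0.1517.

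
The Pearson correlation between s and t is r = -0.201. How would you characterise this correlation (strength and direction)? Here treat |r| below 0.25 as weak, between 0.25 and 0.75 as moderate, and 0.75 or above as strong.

r = -0.201 < 0 so the relationship is negative.
|r| = 0.201, which falls in the weak range.

weak negative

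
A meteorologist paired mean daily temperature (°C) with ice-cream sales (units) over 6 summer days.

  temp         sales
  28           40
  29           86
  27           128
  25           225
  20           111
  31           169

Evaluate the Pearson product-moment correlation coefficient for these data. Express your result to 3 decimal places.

n = 6, Σx = 160, Σy = 759, Σx² = 4340, Σy² = 116887, Σxy = 20154
nΣxy − ΣxΣy = 120924 − 121440 = -516
nΣx² − (Σx)² = 26040 − 25600 = 440; nΣy² − (Σy)² = 701322 − 576081 = 125241
r = -516 / √(440 × 125241) = -516 / 7423.3443 ≈ -0.070

-0.070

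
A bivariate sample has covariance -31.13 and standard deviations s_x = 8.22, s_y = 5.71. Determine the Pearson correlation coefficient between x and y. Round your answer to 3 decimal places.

-0.663

r = Cov(x,y) / (s_x · s_y) = -31.13 / (8.22 × 5.71)
  = -31.13 / 46.9362 ≈ -0.663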